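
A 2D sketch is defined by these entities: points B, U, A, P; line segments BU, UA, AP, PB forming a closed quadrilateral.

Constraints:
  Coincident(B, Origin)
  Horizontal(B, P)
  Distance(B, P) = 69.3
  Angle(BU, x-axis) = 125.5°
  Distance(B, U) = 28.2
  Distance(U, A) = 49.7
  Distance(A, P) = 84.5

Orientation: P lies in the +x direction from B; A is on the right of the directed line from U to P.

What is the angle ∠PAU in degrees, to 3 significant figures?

78.0°

B is at the origin; BP is horizontal with |BP| = 69.3 and P in +x, so P = (69.3, 0). BU runs at 125.5° with |BU| = 28.2, so U = (-16.4, 23.0). A is determined by |UA| = 49.7 and |AP| = 84.5 together: it lies at the intersection of circle(U, 49.7) and circle(P, 84.5). With |UP| = 88.7, the foot of the radical line on UP is 18.0 from U and the perpendicular offset is √(49.7² − 18.0²) = 46.3. Taking the right-of-UP solution: A = (-11.0, -26.4).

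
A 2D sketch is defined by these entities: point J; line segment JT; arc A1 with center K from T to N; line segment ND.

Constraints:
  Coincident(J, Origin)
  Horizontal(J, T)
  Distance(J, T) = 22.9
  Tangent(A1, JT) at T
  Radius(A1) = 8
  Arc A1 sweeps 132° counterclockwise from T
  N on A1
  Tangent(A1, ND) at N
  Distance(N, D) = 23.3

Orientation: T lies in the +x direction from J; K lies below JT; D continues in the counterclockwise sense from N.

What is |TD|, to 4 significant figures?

32.15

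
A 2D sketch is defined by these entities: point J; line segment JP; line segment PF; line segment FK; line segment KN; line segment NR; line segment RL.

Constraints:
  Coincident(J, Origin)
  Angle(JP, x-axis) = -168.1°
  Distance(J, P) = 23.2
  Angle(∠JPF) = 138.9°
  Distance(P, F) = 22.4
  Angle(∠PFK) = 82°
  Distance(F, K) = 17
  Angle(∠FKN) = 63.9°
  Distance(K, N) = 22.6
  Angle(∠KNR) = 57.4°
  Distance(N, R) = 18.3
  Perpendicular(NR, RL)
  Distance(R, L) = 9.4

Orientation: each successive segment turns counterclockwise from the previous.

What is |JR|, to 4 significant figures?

40.05

J is at the origin; JP runs at -168.1° with length 23.2, so P = (-22.70, -4.784). ∠JPF = 138.9° gives PF at -127.0° from the x-axis; with |PF| = 22.4, F = (-36.18, -22.67). ∠PFK = 82.0° gives FK at -29.00° from the x-axis; with |FK| = 17.0, K = (-21.31, -30.92). ∠FKN = 63.9° gives KN at 87.10° from the x-axis; with |KN| = 22.6, N = (-20.17, -8.344). ∠KNR = 57.4° gives NR at -150.3° from the x-axis; with |NR| = 18.3, R = (-36.07, -17.41). Then |JR| = |R − J| = 40.05.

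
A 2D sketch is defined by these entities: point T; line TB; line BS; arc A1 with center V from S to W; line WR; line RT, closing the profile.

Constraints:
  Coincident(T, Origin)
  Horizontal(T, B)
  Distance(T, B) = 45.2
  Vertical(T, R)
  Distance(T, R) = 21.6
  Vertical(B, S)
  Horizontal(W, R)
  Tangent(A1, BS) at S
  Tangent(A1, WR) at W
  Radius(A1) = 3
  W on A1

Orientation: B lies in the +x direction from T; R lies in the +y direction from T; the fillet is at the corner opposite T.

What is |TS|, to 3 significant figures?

48.9

T is at the origin; TB is horizontal with |TB| = 45.2 and B on the +x side, so B = (45.2, 0.00). TR is vertical with |TR| = 21.6 and R on the +y side, so R = (0.00, 21.6). The virtual corner opposite T is at (45.2, 21.6). The tangent condition forces VS to be normal to BS and the tangent condition forces VW to be normal to WR, with radius 3.0, so the center V sits 3.0 in from both sides at V = (42.2, 18.6). That places the tangent points at S = (45.2, 18.6) on BS and W = (42.2, 21.6) on WR. Then |TS| = |S − T| = 48.9.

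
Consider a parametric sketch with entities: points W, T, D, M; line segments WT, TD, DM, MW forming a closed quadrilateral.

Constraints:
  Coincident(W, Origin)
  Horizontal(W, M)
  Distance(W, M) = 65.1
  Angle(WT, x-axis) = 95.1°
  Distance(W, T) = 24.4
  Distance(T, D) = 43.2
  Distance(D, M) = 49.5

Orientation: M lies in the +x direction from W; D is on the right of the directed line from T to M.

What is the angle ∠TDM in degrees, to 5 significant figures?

100.77°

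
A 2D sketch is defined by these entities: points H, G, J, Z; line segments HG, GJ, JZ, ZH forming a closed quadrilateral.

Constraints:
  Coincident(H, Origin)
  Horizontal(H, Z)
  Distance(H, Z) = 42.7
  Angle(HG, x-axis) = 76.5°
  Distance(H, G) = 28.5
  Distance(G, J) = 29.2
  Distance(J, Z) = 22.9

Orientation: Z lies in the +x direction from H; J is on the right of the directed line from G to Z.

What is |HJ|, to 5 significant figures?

19.931

Checks: |GJ| = 29.20 ✓; |JZ| = 22.90 ✓.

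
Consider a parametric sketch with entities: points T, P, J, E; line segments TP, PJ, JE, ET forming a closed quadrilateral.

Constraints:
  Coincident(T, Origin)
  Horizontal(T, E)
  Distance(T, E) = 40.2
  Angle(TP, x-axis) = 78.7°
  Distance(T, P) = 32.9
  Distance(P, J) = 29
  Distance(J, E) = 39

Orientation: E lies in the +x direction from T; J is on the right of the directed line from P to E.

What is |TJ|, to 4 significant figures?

3.956

T is at the origin; T and E share the same y with |TE| = 40.2 and E in +x, so E = (40.2, 0). TP runs at 78.7° with |TP| = 32.9, so P = (6.447, 32.26). J is determined by |PJ| = 29.0 and |JE| = 39.0 together: it lies at the intersection of circle(P, 29.0) and circle(E, 39.0). With |PE| = 46.69, the foot of the radical line on PE is 16.06 from P and the perpendicular offset is √(29.0² − 16.06²) = 24.14. Taking the right-of-PE solution: J = (1.377, 3.709).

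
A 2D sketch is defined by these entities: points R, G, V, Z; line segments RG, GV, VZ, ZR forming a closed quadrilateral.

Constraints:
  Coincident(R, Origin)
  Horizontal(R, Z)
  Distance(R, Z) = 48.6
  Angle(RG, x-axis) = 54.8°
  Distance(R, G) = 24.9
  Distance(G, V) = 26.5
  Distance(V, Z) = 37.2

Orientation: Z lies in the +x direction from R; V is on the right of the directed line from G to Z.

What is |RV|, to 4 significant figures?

13.34

Checks: |GV| = 26.50 ✓; |VZ| = 37.20 ✓.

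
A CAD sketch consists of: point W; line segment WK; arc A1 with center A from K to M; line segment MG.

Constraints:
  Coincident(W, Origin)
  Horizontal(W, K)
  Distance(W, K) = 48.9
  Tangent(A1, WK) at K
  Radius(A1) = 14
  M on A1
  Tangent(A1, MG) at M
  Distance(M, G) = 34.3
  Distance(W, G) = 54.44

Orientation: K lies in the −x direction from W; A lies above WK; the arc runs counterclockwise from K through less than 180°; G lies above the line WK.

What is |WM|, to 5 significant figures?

37.003

W is at the origin; WK is horizontal with |WK| = 48.9 and K on the −x side, so K = (-48.900, 0.0000). Since A1 is tangent to WK there, AK ⟂ WK, so A = K + (0, 14) = (-48.900, 14.000). Since AM ⟂ MG (tangency), |AG| = √(14.0² + 34.3²) = 37.047 regardless of where M sits on A1. So G lies on both circle(W, 54.44) and circle(A, 37.047); the above-WK intersection is G = (-29.653, 45.655). M is the foot of the tangent from G: M = (-35.076, 11.787).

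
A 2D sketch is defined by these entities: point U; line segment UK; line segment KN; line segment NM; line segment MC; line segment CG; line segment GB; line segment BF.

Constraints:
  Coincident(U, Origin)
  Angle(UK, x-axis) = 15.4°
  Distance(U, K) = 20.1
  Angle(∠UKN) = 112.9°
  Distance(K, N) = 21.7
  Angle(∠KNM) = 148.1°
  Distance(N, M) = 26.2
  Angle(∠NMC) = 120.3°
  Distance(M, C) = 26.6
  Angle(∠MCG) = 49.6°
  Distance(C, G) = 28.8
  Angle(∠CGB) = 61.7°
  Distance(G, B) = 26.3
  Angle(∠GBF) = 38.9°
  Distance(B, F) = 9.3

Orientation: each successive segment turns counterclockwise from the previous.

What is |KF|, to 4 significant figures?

46.36

U is at the origin; UK runs at 15.4° with length 20.1, so K = (19.38, 5.338). ∠UKN = 112.9° gives KN at 82.50° from the x-axis; with |KN| = 21.7, N = (22.21, 26.85). ∠KNM = 148.1° gives NM at 114.4° from the x-axis; with |NM| = 26.2, M = (11.39, 50.71). ∠NMC = 120.3° gives MC at 174.1° from the x-axis; with |MC| = 26.6, C = (-15.07, 53.45). ∠MCG = 49.6° gives CG at -55.50° from the x-axis; with |CG| = 28.8, G = (1.241, 29.71). ∠CGB = 61.7° gives GB at 62.80° from the x-axis; with |GB| = 26.3, B = (13.26, 53.10). ∠GBF = 38.9° gives BF at -156.1° from the x-axis; with |BF| = 9.3, F = (4.760, 49.34). Then |KF| = |F − K| = 46.36.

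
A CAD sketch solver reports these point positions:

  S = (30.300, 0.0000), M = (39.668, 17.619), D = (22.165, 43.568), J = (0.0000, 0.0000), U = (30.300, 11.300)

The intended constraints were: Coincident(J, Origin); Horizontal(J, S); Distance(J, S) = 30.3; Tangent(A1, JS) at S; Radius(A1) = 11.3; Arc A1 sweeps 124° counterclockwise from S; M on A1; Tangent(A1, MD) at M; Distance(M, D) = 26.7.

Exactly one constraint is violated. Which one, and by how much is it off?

Distance(M, D) = 26.7 — off by 4.60.

J = (0.00, 0.00) ✓; J.y = 0.00, S.y = 0.00 ✓; |JS| = 30.30 ✓; ∠(US, SJ) = 90.00° ✓; |US| = 11.30 ✓; bearing(U→M) − bearing(U→S) = 124.0° ✓; |UM| = 11.30 ✓; ∠(UM, MD) = 90.00° ✓; |MD| = 31.30 ✗.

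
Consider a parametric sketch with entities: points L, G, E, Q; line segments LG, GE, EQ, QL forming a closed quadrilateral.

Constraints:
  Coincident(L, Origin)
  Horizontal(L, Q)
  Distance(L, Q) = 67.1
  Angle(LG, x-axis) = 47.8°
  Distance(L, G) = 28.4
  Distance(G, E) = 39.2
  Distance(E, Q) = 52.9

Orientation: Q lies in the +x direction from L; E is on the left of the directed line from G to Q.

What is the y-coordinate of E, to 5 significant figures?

48.821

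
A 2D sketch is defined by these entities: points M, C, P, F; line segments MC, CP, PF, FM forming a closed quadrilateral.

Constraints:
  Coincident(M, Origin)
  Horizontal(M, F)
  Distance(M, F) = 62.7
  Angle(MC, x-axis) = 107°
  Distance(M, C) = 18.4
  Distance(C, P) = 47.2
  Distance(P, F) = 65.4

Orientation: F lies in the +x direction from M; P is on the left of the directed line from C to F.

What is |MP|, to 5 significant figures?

59.190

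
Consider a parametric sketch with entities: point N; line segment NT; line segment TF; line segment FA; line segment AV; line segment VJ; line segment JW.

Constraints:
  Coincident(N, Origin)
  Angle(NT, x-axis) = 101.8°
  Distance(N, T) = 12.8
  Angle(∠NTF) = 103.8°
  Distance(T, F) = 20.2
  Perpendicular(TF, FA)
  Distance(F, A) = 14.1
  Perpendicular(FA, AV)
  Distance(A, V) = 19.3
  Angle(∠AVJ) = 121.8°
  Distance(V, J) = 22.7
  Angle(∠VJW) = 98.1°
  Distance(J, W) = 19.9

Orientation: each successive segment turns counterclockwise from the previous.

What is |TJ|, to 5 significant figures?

12.220

FA ⟂ AV, so AV runs at -2.0000°; with |AV| = 19.3, V = (-4.0091, -1.5305). ∠AVJ = 121.8° gives VJ at 56.200° from the x-axis; with |VJ| = 22.7, J = (8.6188, 17.333). Then |TJ| = |J − T| = 12.220.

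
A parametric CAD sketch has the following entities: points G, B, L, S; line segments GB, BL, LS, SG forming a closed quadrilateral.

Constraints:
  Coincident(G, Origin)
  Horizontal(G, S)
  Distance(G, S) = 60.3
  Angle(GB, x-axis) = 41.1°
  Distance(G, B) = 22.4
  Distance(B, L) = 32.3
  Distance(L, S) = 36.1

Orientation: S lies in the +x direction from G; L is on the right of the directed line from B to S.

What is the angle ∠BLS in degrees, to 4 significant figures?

83.99°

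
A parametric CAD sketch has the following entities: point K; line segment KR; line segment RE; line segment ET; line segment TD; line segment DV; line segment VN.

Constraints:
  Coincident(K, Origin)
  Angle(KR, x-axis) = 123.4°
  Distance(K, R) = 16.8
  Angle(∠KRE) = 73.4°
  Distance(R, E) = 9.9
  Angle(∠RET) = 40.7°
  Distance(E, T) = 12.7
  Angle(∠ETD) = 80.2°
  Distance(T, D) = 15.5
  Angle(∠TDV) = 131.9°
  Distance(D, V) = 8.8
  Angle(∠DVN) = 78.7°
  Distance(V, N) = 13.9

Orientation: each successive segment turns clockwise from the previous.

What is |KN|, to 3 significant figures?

23.0

K is at the origin; KR runs at 123.4° with length 16.8, so R = (-9.25, 14.0). ∠KRE = 73.4° gives RE at 16.8° from the x-axis; with |RE| = 9.9, E = (0.229, 16.9). ∠RET = 40.7° gives ET at -122° from the x-axis; with |ET| = 12.7, T = (-6.59, 6.18). ∠ETD = 80.2° gives TD at 138° from the x-axis; with |TD| = 15.5, D = (-18.1, 16.6). ∠TDV = 131.9° gives DV at 89.6° from the x-axis; with |DV| = 8.8, V = (-18.0, 25.4). ∠DVN = 78.7° gives VN at -11.7° from the x-axis; with |VN| = 13.9, N = (-4.39, 22.6). Then |KN| = |N − K| = 23.0.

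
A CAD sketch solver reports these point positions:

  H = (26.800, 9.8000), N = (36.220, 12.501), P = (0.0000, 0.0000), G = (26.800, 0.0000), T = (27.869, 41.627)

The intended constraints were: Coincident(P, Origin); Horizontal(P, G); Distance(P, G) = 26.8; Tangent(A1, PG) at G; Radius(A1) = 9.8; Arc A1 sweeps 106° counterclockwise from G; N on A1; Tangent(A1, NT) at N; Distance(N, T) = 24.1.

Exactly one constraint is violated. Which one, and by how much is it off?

Distance(N, T) = 24.1 — off by 6.20.

P = (0.00, 0.00) ✓; P.y = 0.00, G.y = 0.00 ✓; |PG| = 26.80 ✓; ∠(HG, GP) = 90.00° ✓; |HG| = 9.800 ✓; bearing(H→N) − bearing(H→G) = 106.0° ✓; |HN| = 9.800 ✓; ∠(HN, NT) = 90.00° ✓; |NT| = 30.30 ✗.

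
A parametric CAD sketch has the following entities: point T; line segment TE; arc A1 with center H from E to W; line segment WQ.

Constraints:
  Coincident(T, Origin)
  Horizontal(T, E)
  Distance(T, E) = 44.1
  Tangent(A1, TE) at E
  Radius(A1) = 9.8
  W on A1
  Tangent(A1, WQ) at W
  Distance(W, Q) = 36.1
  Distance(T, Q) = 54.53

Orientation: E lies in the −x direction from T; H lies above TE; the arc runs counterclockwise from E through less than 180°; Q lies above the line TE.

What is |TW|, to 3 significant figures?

35.5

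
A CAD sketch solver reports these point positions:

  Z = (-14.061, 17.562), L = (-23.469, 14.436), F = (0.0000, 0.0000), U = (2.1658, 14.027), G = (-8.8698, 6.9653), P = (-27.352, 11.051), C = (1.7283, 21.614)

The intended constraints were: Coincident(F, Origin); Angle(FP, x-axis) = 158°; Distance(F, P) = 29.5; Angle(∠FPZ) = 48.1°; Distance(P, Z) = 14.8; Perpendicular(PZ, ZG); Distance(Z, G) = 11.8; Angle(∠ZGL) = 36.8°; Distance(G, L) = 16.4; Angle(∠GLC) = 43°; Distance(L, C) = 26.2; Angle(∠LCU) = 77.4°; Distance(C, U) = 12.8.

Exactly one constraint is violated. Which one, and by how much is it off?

Distance(C, U) = 12.8 — off by 5.20.

F = (0.00, 0.00) ✓; FP at 158.0° ✓; |FP| = 29.50 ✓; ∠FPZ = 48.10° ✓; |PZ| = 14.80 ✓; ∠(PZ, ZG) = 90.00° ✓; |ZG| = 11.80 ✓; ∠ZGL = 36.80° ✓; |GL| = 16.40 ✓; ∠GLC = 43.00° ✓; |LC| = 26.20 ✓; ∠LCU = 77.40° ✓; |CU| = 7.600 ✗.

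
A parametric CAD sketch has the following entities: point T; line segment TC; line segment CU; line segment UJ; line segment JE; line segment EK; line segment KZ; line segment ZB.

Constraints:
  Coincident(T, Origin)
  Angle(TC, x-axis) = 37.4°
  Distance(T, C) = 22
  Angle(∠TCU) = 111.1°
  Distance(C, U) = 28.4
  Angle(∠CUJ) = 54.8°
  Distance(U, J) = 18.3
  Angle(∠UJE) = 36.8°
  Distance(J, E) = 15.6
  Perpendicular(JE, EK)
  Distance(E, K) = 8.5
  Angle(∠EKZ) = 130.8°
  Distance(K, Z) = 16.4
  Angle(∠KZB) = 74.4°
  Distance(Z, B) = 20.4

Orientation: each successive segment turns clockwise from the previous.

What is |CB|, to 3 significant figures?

27.7

∠EKZ = 130.8° gives KZ at -79.1° from the x-axis; with |KZ| = 16.4, Z = (43.1, -15.5). ∠KZB = 74.4° gives ZB at 175° from the x-axis; with |ZB| = 20.4, B = (22.8, -13.9). Then |CB| = |B − C| = 27.7.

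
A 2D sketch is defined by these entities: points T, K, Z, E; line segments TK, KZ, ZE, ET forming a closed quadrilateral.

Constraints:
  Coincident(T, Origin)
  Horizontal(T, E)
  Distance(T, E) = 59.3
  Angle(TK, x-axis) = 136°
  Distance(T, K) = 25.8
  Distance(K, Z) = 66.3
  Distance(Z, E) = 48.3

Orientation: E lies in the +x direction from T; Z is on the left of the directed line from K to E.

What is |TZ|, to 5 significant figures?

61.556

Checks: |KZ| = 66.30 ✓; |ZE| = 48.30 ✓.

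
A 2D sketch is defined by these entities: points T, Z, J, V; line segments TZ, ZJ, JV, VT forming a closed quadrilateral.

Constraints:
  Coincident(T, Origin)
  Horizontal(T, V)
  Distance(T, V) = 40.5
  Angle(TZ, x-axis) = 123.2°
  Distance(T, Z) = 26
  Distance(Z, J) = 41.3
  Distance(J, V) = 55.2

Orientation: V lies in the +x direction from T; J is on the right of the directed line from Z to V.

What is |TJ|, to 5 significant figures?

22.411

Checks: |ZJ| = 41.30 ✓; |JV| = 55.20 ✓.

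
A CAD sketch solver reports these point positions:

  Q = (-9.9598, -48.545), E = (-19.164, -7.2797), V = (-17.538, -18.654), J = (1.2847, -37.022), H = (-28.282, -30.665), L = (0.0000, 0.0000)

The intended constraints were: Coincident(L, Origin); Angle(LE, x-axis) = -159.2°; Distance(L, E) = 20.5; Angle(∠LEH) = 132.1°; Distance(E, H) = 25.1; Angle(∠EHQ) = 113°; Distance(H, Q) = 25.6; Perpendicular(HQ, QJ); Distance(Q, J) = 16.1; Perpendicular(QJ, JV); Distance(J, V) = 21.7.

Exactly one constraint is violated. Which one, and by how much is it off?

Distance(J, V) = 21.7 — off by 4.60.

L = (0.00, 0.00) ✓; LE at -159.2° ✓; |LE| = 20.50 ✓; ∠LEH = 132.1° ✓; |EH| = 25.10 ✓; ∠EHQ = 113.0° ✓; |HQ| = 25.60 ✓; ∠(HQ, QJ) = 90.00° ✓; |QJ| = 16.10 ✓; ∠(QJ, JV) = 90.00° ✓; |JV| = 26.30 ✗.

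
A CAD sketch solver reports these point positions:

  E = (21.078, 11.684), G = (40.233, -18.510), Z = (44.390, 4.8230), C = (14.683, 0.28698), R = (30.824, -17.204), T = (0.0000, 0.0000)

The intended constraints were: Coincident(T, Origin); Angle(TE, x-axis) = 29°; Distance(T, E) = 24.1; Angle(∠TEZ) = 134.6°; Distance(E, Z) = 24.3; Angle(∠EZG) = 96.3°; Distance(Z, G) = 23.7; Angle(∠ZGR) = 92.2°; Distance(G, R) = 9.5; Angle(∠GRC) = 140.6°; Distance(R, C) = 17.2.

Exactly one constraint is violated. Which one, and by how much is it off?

Distance(R, C) = 17.2 — off by 6.60.

T = (0.00, 0.00) ✓; TE at 29.00° ✓; |TE| = 24.10 ✓; ∠TEZ = 134.6° ✓; |EZ| = 24.30 ✓; ∠EZG = 96.30° ✓; |ZG| = 23.70 ✓; ∠ZGR = 92.20° ✓; |GR| = 9.499 ✓; ∠GRC = 140.6° ✓; |RC| = 23.80 ✗.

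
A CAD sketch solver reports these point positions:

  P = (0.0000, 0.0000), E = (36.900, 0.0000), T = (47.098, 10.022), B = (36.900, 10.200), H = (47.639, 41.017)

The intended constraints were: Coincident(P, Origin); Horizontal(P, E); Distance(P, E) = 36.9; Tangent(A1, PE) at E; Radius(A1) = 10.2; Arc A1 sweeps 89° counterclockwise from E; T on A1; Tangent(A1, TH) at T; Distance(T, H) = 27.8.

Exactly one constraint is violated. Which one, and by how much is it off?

Distance(T, H) = 27.8 — off by 3.20.

P = (0.00, 0.00) ✓; P.y = 0.00, E.y = 0.00 ✓; |PE| = 36.90 ✓; ∠(BE, EP) = 90.00° ✓; |BE| = 10.20 ✓; bearing(B→T) − bearing(B→E) = 89.00° ✓; |BT| = 10.20 ✓; ∠(BT, TH) = 90.00° ✓; |TH| = 31.00 ✗.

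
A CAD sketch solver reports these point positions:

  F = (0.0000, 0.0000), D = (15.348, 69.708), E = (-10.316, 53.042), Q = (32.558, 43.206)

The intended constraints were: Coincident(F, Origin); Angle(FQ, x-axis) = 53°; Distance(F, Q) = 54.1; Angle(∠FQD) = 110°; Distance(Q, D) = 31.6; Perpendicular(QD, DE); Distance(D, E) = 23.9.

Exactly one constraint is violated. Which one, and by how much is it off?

Distance(D, E) = 23.9 — off by 6.70.

F = (0.00, 0.00) ✓; FQ at 53.00° ✓; |FQ| = 54.10 ✓; ∠FQD = 110.0° ✓; |QD| = 31.60 ✓; ∠(QD, DE) = 90.00° ✓; |DE| = 30.60 ✗.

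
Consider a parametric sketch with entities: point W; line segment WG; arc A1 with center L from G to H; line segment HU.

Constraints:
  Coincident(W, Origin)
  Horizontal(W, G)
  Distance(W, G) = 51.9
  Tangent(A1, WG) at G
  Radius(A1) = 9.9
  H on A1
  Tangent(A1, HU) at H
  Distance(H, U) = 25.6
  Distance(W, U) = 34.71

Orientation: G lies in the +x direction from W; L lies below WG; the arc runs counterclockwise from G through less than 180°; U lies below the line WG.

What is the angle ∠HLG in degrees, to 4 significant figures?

46.55°

Checks: W.y = 0.00, G.y = 0.00 ✓; |LH| = 9.900 ✓; ∠(LH, HU) = 90.00° ✓; |HU| = 25.60 ✓; |WU| = 34.71 ✓.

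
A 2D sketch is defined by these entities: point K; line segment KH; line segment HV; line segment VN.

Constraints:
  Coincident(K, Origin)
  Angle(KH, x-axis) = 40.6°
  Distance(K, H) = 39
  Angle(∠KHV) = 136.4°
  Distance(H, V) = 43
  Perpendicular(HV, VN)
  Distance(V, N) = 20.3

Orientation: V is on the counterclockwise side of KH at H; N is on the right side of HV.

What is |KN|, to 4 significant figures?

85.46

∠KHV = 136.4°, so HV runs at 40.6° + (180° − 136.4°) = 84.20° from the x-axis; with |HV| = 43.0, V = H + 43.0·(cos 84.20°, sin 84.20°) = (33.96, 68.16). HV ⟂ VN; with |VN| = 20.3 on the right of HV, N = V + 20.3·(0.9949, -0.1011) = (54.15, 66.11). Then |KN| = |N − K| = 85.46.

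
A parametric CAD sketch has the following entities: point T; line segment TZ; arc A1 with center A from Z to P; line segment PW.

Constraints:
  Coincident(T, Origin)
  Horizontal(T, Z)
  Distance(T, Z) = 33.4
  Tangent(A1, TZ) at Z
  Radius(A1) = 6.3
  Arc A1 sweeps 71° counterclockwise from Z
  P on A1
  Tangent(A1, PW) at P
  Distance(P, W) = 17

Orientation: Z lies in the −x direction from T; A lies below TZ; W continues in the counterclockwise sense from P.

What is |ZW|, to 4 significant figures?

23.35

T is at the origin; TZ is horizontal with |TZ| = 33.4 and Z on the −x side, so Z = (-33.40, 0.000). The tangent condition forces AZ to be normal to TZ, so A = Z + (0, -6.3) = (-33.40, -6.300). On A1, Z sits at bearing 90° from A; a 71° counterclockwise sweep puts P at bearing 161°, so P = A + 6.3·(cos 161°, sin 161°) = (-39.36, -4.249). A1 meets PW tangentially, so AP is at right angles to PW, so PW runs along (−sin 161°, cos 161°); with |PW| = 17.0, W = (-44.89, -20.32). Then |ZW| = |W − Z| = 23.35.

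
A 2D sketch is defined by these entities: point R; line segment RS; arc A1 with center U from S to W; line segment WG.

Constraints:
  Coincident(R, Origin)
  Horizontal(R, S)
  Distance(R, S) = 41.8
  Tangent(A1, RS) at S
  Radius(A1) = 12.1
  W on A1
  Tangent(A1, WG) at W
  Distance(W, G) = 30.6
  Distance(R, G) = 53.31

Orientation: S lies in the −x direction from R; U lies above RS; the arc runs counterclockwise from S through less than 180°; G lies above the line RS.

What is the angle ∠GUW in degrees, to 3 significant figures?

68.4°

R is at the origin; R and S share the same y with |RS| = 41.8 and S on the −x side, so S = (-41.8, 0.00). The tangent condition forces US to be normal to RS, so U = S + (0, 12.1) = (-41.8, 12.1). Since UW ⟂ WG (tangency), |UG| = √(12.1² + 30.6²) = 32.9 regardless of where W sits on A1. So G lies on both circle(R, 53.31) and circle(U, 32.9); the above-RS intersection is G = (-31.2, 43.2). W is the foot of the tangent from G: W = (-29.7, 12.7).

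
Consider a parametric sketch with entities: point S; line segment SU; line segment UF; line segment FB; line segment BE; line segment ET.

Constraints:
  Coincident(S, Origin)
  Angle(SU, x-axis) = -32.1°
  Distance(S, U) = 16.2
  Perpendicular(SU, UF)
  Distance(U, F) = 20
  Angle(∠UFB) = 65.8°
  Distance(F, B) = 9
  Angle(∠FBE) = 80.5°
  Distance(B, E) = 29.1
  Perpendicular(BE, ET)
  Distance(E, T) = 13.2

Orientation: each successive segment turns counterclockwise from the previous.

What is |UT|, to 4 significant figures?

18.93

∠FBE = 80.5° gives BE at -88.40° from the x-axis; with |BE| = 29.1, E = (16.25, -19.52). BE is perpendicular to ET, so ET runs at 1.600°; with |ET| = 13.2, T = (29.44, -19.15). Then |UT| = |T − U| = 18.93.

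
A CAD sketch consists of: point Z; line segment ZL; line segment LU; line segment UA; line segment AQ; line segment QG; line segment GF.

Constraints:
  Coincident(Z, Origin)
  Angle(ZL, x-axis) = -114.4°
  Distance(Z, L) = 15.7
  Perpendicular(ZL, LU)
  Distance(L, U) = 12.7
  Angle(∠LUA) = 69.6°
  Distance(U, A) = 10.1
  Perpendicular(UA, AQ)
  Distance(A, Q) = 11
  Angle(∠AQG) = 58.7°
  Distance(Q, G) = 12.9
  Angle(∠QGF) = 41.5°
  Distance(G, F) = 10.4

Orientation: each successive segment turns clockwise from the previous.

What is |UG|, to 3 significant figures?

4.40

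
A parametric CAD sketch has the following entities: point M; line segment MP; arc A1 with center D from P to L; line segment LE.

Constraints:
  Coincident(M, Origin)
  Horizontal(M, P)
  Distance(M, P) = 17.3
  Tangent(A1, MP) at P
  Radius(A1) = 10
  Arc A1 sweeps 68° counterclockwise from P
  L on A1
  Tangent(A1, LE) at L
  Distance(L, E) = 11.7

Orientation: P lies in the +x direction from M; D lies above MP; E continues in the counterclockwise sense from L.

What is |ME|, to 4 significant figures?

35.36

M is at the origin; M and P share the same y with |MP| = 17.3 and P on the +x side, so P = (17.30, 0.000). A1 meets MP tangentially, so DP is at right angles to MP, so D = P + (0, 10) = (17.30, 10.00). On A1, P sits at bearing -90° from D; a 68° counterclockwise sweep puts L at bearing -22°, so L = D + 10.0·(cos -22°, sin -22°) = (26.57, 6.254). A1 meets LE tangentially, so DL is at right angles to LE, so LE runs along (−sin -22°, cos -22°); with |LE| = 11.7, E = (30.95, 17.10). Then |ME| = |E − M| = 35.36.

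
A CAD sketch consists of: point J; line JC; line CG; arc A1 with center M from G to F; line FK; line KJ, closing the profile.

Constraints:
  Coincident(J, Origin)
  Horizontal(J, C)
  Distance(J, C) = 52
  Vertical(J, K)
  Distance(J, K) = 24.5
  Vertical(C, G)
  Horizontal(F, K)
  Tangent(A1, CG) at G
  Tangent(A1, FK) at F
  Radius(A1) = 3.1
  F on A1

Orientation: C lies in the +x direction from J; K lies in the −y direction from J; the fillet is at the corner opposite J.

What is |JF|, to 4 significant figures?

54.69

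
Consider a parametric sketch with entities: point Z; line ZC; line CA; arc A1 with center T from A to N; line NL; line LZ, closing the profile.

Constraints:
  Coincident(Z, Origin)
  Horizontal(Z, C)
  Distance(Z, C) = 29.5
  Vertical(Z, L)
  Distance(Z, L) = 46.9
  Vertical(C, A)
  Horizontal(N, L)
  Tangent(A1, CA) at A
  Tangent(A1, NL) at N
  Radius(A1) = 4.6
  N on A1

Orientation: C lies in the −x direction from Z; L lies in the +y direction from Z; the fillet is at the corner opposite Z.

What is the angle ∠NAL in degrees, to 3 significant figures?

36.1°

Z is at the origin; Z and C share the same y with |ZC| = 29.5 and C on the −x side, so C = (-29.5, 0.00). ZL is vertical with |ZL| = 46.9 and L on the +y side, so L = (0.00, 46.9). The virtual corner opposite Z is at (-29.5, 46.9). Since A1 is tangent to CA there, TA ⟂ CA and the tangent condition forces TN to be normal to NL, with radius 4.6, so the center T sits 4.6 in from both sides at T = (-24.9, 42.3). That places the tangent points at A = (-29.5, 42.3) on CA and N = (-24.9, 46.9) on NL. Then cos ∠NAL = AN·AL / (|AN||AL|), giving 36.1°.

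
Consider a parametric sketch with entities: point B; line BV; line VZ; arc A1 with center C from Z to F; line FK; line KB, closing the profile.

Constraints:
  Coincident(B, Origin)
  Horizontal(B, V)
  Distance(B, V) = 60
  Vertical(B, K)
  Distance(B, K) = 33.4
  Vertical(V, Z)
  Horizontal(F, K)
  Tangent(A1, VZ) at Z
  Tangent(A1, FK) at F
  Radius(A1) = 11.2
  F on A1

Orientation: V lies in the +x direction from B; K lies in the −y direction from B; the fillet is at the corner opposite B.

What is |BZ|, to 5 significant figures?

63.975

The virtual corner opposite B is at (60.000, -33.400). Tangency of A1 to VZ means the radius CZ is perpendicular to VZ and tangency of A1 to FK means the radius CF is perpendicular to FK, with radius 11.2, so the center C sits 11.2 in from both sides at C = (48.800, -22.200). That places the tangent points at Z = (60.000, -22.200) on VZ and F = (48.800, -33.400) on FK. Then |BZ| = |Z − B| = 63.975.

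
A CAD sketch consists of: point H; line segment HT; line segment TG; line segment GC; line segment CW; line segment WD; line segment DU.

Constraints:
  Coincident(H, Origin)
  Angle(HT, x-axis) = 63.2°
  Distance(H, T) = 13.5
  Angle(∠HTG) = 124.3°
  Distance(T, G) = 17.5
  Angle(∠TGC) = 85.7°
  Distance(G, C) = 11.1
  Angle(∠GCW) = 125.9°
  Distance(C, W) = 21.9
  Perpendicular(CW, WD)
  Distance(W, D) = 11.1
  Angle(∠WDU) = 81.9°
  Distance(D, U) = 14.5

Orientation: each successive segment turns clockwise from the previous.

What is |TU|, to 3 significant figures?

9.14

H is at the origin; HT runs at 63.2° with length 13.5, so T = (6.09, 12.0). ∠HTG = 124.3° gives TG at 7.50° from the x-axis; with |TG| = 17.5, G = (23.4, 14.3). ∠TGC = 85.7° gives GC at -86.8° from the x-axis; with |GC| = 11.1, C = (24.1, 3.25). ∠GCW = 125.9° gives CW at -141° from the x-axis; with |CW| = 21.9, W = (7.06, -10.6). CW is perpendicular to WD, so WD runs at 129°; with |WD| = 11.1, D = (0.0608, -1.95). ∠WDU = 81.9° gives DU at 31.0° from the x-axis; with |DU| = 14.5, U = (12.5, 5.52). Then |TU| = |U − T| = 9.14.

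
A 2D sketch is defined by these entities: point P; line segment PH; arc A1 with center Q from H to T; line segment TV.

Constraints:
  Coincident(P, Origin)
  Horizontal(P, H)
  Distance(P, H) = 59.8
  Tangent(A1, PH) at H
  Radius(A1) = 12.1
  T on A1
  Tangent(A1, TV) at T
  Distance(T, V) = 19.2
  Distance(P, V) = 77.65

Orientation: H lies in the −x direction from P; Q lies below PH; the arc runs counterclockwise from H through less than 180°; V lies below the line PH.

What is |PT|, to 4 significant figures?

73.01

Checks: ∠(QH, HP) = 90.00° ✓; |QT| = 12.10 ✓; ∠(QT, TV) = 90.00° ✓; |TV| = 19.20 ✓; |PV| = 77.65 ✓.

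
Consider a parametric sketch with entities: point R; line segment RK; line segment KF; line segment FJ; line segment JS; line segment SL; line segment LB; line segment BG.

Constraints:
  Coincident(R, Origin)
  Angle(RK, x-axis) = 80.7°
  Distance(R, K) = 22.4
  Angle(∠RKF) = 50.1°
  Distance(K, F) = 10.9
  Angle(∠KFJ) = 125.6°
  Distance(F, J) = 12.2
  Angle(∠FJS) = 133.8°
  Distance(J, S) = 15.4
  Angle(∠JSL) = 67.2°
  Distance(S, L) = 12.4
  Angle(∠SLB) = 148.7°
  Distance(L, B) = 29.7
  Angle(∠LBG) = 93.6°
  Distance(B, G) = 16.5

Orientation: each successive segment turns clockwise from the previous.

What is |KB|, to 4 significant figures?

11.68

∠JSL = 67.2° gives SL at 97.40° from the x-axis; with |SL| = 12.4, L = (-7.033, 6.547). ∠SLB = 148.7° gives LB at 66.10° from the x-axis; with |LB| = 29.7, B = (4.999, 33.70). Then |KB| = |B − K| = 11.68.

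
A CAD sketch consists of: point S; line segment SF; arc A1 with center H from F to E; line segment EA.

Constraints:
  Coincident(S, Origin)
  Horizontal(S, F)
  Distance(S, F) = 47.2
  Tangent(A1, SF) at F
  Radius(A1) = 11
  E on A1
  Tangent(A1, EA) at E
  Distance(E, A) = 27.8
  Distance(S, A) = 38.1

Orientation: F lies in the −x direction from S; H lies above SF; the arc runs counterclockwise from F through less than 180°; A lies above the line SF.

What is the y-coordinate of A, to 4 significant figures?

29.70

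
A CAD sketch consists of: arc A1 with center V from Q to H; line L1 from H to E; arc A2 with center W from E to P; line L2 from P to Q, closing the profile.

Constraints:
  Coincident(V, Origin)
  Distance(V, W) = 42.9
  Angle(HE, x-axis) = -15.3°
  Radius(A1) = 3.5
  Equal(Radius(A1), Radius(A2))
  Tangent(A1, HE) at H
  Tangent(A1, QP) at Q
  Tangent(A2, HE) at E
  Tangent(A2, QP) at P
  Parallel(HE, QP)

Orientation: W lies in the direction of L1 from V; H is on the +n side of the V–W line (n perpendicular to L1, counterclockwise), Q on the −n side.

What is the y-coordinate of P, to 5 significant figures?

-14.696

The slot axis is L1's direction at -15.3°, so u = (cos -15.3°, sin -15.3°) = (0.96456, -0.26387) and n = (−sin -15.3°, cos -15.3°) = (0.26387, 0.96456). V is at the origin and W lies 42.9 along u from V, so W = 42.9·u = (41.380, -11.320). Tangency of A1 to both parallel lines with radius 3.5 puts H and Q at V ± 3.5·n: H = (0.92356, 3.3760), Q = (-0.92356, -3.3760). Equal radii place E and P the same way about W: E = W + 3.5·n = (42.303, -7.9442), P = W − 3.5·n = (40.456, -14.696). So P.y = -14.696.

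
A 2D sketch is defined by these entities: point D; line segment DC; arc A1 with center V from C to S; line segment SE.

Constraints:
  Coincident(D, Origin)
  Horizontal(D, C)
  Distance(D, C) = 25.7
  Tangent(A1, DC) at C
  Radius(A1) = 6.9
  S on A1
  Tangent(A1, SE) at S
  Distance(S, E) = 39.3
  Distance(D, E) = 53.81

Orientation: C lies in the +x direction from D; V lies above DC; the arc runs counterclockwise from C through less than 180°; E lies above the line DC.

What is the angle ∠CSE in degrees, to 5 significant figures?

130.65°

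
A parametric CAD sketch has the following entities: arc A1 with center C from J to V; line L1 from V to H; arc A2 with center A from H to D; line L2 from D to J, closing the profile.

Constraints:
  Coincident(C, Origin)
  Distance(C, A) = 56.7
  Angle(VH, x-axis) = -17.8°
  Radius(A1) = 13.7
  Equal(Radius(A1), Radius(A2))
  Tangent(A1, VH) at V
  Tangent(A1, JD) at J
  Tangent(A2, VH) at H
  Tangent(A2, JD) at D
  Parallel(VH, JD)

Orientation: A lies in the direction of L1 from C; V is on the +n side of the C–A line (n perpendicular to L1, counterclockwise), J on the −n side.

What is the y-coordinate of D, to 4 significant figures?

-30.38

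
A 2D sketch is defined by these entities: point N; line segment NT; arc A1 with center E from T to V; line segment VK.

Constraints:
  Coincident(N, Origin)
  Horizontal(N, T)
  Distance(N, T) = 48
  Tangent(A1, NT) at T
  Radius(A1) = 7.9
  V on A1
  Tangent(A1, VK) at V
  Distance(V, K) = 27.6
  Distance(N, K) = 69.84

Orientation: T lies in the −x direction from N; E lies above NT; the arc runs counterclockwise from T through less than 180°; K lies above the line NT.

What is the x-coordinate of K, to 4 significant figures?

-61.39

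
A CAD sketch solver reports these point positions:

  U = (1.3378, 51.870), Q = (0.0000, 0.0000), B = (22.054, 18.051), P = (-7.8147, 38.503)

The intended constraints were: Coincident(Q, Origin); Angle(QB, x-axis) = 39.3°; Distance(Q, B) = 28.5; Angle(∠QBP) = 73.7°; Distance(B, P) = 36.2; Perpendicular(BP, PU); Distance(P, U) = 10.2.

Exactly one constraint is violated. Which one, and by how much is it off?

Distance(P, U) = 10.2 — off by 6.00.

Q = (0.00, 0.00) ✓; QB at 39.30° ✓; |QB| = 28.50 ✓; ∠QBP = 73.70° ✓; |BP| = 36.20 ✓; ∠(BP, PU) = 90.00° ✓; |PU| = 16.20 ✗.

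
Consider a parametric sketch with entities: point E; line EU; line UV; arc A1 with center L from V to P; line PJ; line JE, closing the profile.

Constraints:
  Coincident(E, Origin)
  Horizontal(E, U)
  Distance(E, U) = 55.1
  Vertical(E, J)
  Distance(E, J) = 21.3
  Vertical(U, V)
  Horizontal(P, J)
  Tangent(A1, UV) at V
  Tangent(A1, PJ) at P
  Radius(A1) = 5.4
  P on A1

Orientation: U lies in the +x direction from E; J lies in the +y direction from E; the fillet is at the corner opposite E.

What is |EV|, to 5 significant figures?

57.348

The virtual corner opposite E is at (55.100, 21.300). A1 meets UV tangentially, so LV is at right angles to UV and tangency of A1 to PJ means the radius LP is perpendicular to PJ, with radius 5.4, so the center L sits 5.4 in from both sides at L = (49.700, 15.900). That places the tangent points at V = (55.100, 15.900) on UV and P = (49.700, 21.300) on PJ. Then |EV| = |V − E| = 57.348.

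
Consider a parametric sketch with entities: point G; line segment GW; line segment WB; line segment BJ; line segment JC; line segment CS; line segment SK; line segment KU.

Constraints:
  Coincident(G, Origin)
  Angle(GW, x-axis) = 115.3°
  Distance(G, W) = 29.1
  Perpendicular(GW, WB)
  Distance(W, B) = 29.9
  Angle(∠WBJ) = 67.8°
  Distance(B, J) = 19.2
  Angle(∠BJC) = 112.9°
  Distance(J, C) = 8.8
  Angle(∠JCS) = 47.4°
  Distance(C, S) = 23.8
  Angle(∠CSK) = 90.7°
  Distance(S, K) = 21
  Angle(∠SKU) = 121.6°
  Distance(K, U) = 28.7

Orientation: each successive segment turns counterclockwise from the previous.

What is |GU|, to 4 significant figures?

42.84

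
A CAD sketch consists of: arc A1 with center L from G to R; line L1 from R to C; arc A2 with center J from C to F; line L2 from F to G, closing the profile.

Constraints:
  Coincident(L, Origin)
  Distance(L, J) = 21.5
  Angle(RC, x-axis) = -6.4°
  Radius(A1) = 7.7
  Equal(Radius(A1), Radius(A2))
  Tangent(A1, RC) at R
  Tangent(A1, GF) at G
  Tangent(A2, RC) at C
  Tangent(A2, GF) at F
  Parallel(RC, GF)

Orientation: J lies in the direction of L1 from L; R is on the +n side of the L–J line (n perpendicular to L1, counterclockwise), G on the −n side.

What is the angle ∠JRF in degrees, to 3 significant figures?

15.9°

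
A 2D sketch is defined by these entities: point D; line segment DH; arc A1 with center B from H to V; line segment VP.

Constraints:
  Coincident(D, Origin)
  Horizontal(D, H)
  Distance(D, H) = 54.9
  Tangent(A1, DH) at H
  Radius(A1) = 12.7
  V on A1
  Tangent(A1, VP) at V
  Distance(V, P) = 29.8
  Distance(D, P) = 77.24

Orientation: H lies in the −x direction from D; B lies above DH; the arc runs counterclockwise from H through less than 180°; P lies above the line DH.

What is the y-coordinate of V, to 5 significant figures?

20.614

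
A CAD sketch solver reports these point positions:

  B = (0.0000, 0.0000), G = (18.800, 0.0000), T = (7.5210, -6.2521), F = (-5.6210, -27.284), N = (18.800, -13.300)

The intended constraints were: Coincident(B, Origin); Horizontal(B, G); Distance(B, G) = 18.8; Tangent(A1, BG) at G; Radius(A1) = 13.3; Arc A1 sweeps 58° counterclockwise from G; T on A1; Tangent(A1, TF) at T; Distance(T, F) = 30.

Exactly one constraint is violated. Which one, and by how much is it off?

Distance(T, F) = 30 — off by 5.20.

B = (0.00, 0.00) ✓; B.y = 0.00, G.y = 0.00 ✓; |BG| = 18.80 ✓; ∠(NG, GB) = 90.00° ✓; |NG| = 13.30 ✓; bearing(N→T) − bearing(N→G) = 58.00° ✓; |NT| = 13.30 ✓; ∠(NT, TF) = 90.00° ✓; |TF| = 24.80 ✗.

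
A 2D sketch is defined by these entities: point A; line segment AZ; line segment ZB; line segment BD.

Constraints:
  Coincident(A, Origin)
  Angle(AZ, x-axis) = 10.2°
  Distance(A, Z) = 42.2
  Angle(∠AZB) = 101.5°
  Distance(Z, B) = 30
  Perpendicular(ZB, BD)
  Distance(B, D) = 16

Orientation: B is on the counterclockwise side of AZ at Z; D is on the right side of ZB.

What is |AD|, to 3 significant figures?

69.0

A is at the origin; AZ runs at 10.2° with length 42.2, so Z = 42.2·(cos 10.2°, sin 10.2°) = (41.5, 7.47). ∠AZB = 101.5°, so ZB runs at 10.2° + (180° − 101.5°) = 88.7° from the x-axis; with |ZB| = 30.0, B = Z + 30.0·(cos 88.7°, sin 88.7°) = (42.2, 37.5). ZB ⟂ BD; with |BD| = 16.0 on the right of ZB, D = B + 16.0·(1.00, -0.0227) = (58.2, 37.1). Then |AD| = |D − A| = 69.0.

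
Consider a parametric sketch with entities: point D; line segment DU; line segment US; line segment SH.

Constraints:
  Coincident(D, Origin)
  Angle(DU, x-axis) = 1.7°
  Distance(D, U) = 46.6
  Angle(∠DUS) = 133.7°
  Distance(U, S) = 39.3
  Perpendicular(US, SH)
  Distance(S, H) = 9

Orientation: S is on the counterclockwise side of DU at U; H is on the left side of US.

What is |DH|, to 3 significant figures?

75.6

∠DUS = 133.7°, so US runs at 1.7° + (180° − 133.7°) = 48.0° from the x-axis; with |US| = 39.3, S = U + 39.3·(cos 48.0°, sin 48.0°) = (72.9, 30.6). The perpendicularity gives SH at right angles to US; with |SH| = 9.0 on the left of US, H = S + 9.0·(-0.743, 0.669) = (66.2, 36.6). Then |DH| = |H − D| = 75.6.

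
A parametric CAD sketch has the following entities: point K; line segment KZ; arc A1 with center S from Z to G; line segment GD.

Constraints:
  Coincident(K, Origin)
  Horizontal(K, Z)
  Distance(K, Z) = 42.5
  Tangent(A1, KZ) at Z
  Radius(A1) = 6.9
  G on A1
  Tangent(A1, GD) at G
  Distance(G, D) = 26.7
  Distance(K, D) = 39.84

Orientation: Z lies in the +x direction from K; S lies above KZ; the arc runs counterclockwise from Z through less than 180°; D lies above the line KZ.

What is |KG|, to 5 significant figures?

48.537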